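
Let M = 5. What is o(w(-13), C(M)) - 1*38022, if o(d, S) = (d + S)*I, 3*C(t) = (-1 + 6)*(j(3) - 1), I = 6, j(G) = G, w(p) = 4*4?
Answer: -37906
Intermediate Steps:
w(p) = 16
C(t) = 10/3 (C(t) = ((-1 + 6)*(3 - 1))/3 = (5*2)/3 = (⅓)*10 = 10/3)
o(d, S) = 6*S + 6*d (o(d, S) = (d + S)*6 = (S + d)*6 = 6*S + 6*d)
o(w(-13), C(M)) - 1*38022 = (6*(10/3) + 6*16) - 1*38022 = (20 + 96) - 38022 = 116 - 38022 = -37906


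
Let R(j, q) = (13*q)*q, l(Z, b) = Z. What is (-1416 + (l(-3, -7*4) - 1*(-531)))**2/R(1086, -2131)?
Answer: 788544/59035093 ≈ 0.013357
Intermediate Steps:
R(j, q) = 13*q**2
(-1416 + (l(-3, -7*4) - 1*(-531)))**2/R(1086, -2131) = (-1416 + (-3 - 1*(-531)))**2/((13*(-2131)**2)) = (-1416 + (-3 + 531))**2/((13*4541161)) = (-1416 + 528)**2/59035093 = (-888)**2*(1/59035093) = 788544*(1/59035093) = 788544/59035093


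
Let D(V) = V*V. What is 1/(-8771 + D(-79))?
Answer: -1/2530 ≈ -0.00039526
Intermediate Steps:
D(V) = V²
1/(-8771 + D(-79)) = 1/(-8771 + (-79)²) = 1/(-8771 + 6241) = 1/(-2530) = -1/2530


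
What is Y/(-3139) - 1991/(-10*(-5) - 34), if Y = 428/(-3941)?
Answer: -24630253961/197932784 ≈ -124.44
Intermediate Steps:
Y = -428/3941 (Y = 428*(-1/3941) = -428/3941 ≈ -0.10860)
Y/(-3139) - 1991/(-10*(-5) - 34) = -428/3941/(-3139) - 1991/(-10*(-5) - 34) = -428/3941*(-1/3139) - 1991/(50 - 34) = 428/12370799 - 1991/16 = -24630253961/197932784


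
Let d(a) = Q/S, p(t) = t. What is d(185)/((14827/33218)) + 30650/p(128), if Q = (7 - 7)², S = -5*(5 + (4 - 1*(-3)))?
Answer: 15325/64 ≈ 239.45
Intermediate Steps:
S = -60 (S = -5*(5 + (4 + 3)) = -5*(5 + 7) = -5*12 = -60)
Q = 0 (Q = 0² = 0)
d(a) = 0 (d(a) = 0/(-60) = 0*(-1/60) = 0)
d(185)/((14827/33218)) + 30650/p(128) = 0/((14827/33218)) + 30650/128 = 0/((14827*(1/33218))) + 30650*(1/128) = 0/(14827/33218) + 15325/64 = 0*(33218/14827) + 15325/64 = 0 + 15325/64 = 15325/64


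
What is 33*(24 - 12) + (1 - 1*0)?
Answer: 397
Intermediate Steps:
33*(24 - 12) + (1 - 1*0) = 33*12 + (1 + 0) = 396 + 1 = 397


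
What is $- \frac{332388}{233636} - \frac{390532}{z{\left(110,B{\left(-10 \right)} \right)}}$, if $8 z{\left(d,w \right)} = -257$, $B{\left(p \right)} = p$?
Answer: $\frac{182463312775}{15011113} \approx 12155.0$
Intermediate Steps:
$z{\left(d,w \right)} = - \frac{257}{8}$ ($z{\left(d,w \right)} = \frac{1}{8} \left(-257\right) = - \frac{257}{8}$)
$- \frac{332388}{233636} - \frac{390532}{z{\left(110,B{\left(-10 \right)} \right)}} = - \frac{332388}{233636} - \frac{390532}{- \frac{257}{8}} = \left(-332388\right) \frac{1}{233636} - - \frac{3124256}{257} = - \frac{83097}{58409} + \frac{3124256}{257} = \frac{182463312775}{15011113}$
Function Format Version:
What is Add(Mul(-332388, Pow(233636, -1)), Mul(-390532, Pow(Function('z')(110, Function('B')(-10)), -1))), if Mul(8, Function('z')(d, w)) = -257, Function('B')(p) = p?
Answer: Rational(182463312775, 15011113) ≈ 12155.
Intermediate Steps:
Function('z')(d, w) = Rational(-257, 8) (Function('z')(d, w) = Mul(Rational(1, 8), -257) = Rational(-257, 8))
Add(Mul(-332388, Pow(233636, -1)), Mul(-390532, Pow(Function('z')(110, Function('B')(-10)), -1))) = Add(Mul(-332388, Pow(233636, -1)), Mul(-390532, Pow(Rational(-257, 8), -1))) = Add(Mul(-332388, Rational(1, 233636)), Mul(-390532, Rational(-8, 257))) = Add(Rational(-83097, 58409), Rational(3124256, 257)) = Rational(182463312775, 15011113)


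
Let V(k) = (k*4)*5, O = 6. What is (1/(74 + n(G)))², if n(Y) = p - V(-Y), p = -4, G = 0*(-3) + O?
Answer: 1/36100 ≈ 2.7701e-5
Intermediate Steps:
G = 6 (G = 0*(-3) + 6 = 0 + 6 = 6)
V(k) = 20*k (V(k) = (4*k)*5 = 20*k)
n(Y) = -4 + 20*Y (n(Y) = -4 - 20*(-Y) = -4 - (-20)*Y = -4 + 20*Y)
(1/(74 + n(G)))² = (1/(74 + (-4 + 20*6)))² = (1/(74 + (-4 + 120)))² = (1/(74 + 116))² = (1/190)² = 1/36100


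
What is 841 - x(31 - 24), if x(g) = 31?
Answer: 810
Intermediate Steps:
841 - x(31 - 24) = 841 - 1*31 = 841 - 31 = 810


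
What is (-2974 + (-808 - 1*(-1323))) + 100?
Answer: -2359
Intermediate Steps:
(-2974 + (-808 - 1*(-1323))) + 100 = (-2974 + (-808 + 1323)) + 100 = (-2974 + 515) + 100 = -2459 + 100 = -2359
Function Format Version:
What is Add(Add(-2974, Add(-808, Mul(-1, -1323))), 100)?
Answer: -2359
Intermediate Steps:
Add(Add(-2974, Add(-808, Mul(-1, -1323))), 100) = Add(Add(-2974, Add(-808, 1323)), 100) = Add(Add(-2974, 515), 100) = Add(-2459, 100) = -2359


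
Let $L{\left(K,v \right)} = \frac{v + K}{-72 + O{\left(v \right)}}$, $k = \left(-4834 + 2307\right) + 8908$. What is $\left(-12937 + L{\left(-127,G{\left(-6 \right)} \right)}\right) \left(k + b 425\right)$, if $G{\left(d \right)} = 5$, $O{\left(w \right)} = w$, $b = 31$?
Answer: $- \frac{16948344292}{67} \approx -2.5296 \cdot 10^{8}$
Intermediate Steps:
$k = 6381$ ($k = -2527 + 8908 = 6381$)
$L{\left(K,v \right)} = \frac{K + v}{-72 + v}$ ($L{\left(K,v \right)} = \frac{v + K}{-72 + v} = \frac{K + v}{-72 + v}$)
$\left(-12937 + L{\left(-127,G{\left(-6 \right)} \right)}\right) \left(k + b 425\right) = \left(-12937 + \frac{-127 + 5}{-72 + 5}\right) \left(6381 + 31 \cdot 425\right) = \left(-12937 + \frac{1}{-67} \left(-122\right)\right) \left(6381 + 13175\right) = \left(-12937 - - \frac{122}{67}\right) 19556 = \left(-12937 + \frac{122}{67}\right) 19556 = \left(- \frac{866657}{67}\right) 19556 = - \frac{16948344292}{67}$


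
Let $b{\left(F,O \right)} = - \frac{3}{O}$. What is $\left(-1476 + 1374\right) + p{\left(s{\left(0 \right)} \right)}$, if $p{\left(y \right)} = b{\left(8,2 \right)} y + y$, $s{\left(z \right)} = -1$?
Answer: $- \frac{203}{2} \approx -101.5$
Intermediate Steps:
$p{\left(y \right)} = - \frac{y}{2}$ ($p{\left(y \right)} = - \frac{3}{2} y + y = \left(-3\right) \frac{1}{2} y + y = - \frac{3 y}{2} + y = - \frac{y}{2}$)
$\left(-1476 + 1374\right) + p{\left(s{\left(0 \right)} \right)} = \left(-1476 + 1374\right) - - \frac{1}{2} = -102 + \frac{1}{2} = - \frac{203}{2}$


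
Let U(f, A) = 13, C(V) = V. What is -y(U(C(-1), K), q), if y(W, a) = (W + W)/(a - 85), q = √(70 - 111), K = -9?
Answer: 1105/3633 + 13*I*√41/3633 ≈ 0.30416 + 0.022912*I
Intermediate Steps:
q = I*√41 (q = √(-41) = I*√41 ≈ 6.4031*I)
y(W, a) = 2*W/(-85 + a) (y(W, a) = (2*W)/(-85 + a) = 2*W/(-85 + a))
-y(U(C(-1), K), q) = -2*13/(-85 + I*√41) = -26/(-85 + I*√41)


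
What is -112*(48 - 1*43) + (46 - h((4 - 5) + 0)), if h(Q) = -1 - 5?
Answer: -508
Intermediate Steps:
h(Q) = -6
-112*(48 - 1*43) + (46 - h((4 - 5) + 0)) = -112*(48 - 1*43) + (46 - 1*(-6)) = -112*(48 - 43) + (46 + 6) = -112*5 + 52 = -560 + 52 = -508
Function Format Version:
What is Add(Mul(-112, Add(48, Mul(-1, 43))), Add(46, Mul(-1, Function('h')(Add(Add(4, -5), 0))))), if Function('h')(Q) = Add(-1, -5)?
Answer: -508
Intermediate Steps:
Function('h')(Q) = -6
Add(Mul(-112, Add(48, Mul(-1, 43))), Add(46, Mul(-1, Function('h')(Add(Add(4, -5), 0))))) = Add(Mul(-112, Add(48, Mul(-1, 43))), Add(46, Mul(-1, -6))) = Add(Mul(-112, Add(48, -43)), Add(46, 6)) = Add(Mul(-112, 5), 52) = Add(-560, 52) = -508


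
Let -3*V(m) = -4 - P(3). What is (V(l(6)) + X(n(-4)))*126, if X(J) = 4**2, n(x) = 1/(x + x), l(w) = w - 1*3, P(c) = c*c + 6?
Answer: 2814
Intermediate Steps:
P(c) = 6 + c**2 (P(c) = c**2 + 6 = 6 + c**2)
l(w) = -3 + w (l(w) = w - 3 = -3 + w)
n(x) = 1/(2*x)
X(J) = 16
V(m) = 19/3 (V(m) = -(-4 - (6 + 3**2))/3 = -(-4 - (6 + 9))/3 = -(-4 - 1*15)/3 = -(-4 - 15)/3 = -1/3*(-19) = 19/3)
(V(l(6)) + X(n(-4)))*126 = (19/3 + 16)*126 = (67/3)*126 = 2814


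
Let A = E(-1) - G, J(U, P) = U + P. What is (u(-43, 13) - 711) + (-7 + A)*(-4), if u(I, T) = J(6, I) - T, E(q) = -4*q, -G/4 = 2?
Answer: -781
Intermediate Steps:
G = -8 (G = -4*2 = -8)
J(U, P) = P + U
u(I, T) = 6 + I - T (u(I, T) = (I + 6) - T = (6 + I) - T = 6 + I - T)
A = 12 (A = -4*(-1) - 1*(-8) = 4 + 8 = 12)
(u(-43, 13) - 711) + (-7 + A)*(-4) = ((6 - 43 - 1*13) - 711) + (-7 + 12)*(-4) = ((6 - 43 - 13) - 711) + 5*(-4) = (-50 - 711) - 20 = -761 - 20 = -781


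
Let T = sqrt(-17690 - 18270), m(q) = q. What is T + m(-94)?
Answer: -94 + 2*I*sqrt(8990) ≈ -94.0 + 189.63*I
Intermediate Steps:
T = 2*I*sqrt(8990) (T = sqrt(-35960) = 2*I*sqrt(8990) ≈ 189.63*I)
T + m(-94) = 2*I*sqrt(8990) - 94 = -94 + 2*I*sqrt(8990)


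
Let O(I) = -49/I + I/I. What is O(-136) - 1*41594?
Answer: -5656599/136 ≈ -41593.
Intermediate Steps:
O(I) = 1 - 49/I (O(I) = -49/I + 1 = 1 - 49/I)
O(-136) - 1*41594 = (-49 - 136)/(-136) - 1*41594 = -1/136*(-185) - 41594 = 185/136 - 41594 = -5656599/136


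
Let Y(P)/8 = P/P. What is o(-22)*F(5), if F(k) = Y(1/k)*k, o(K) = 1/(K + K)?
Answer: -10/11 ≈ -0.90909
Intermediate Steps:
o(K) = 1/(2*K)
Y(P) = 8 (Y(P) = 8*(P/P) = 8*1 = 8)
F(k) = 8*k
o(-22)*F(5) = ((½)/(-22))*(8*5) = ((½)*(-1/22))*40 = -1/44*40 = -10/11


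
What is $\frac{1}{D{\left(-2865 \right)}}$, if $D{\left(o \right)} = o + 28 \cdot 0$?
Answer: $- \frac{1}{2865} \approx -0.00034904$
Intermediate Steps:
$D{\left(o \right)} = o$ ($D{\left(o \right)} = o + 0 = o$)
$\frac{1}{D{\left(-2865 \right)}} = \frac{1}{-2865} = - \frac{1}{2865}$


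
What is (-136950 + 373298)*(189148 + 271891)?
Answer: 108965645572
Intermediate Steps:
(-136950 + 373298)*(189148 + 271891) = 236348*461039 = 108965645572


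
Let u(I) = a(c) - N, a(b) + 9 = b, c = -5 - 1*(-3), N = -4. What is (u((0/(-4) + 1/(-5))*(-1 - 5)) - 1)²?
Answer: 64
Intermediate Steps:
c = -2 (c = -5 + 3 = -2)
a(b) = -9 + b
u(I) = -7 (u(I) = (-9 - 2) - 1*(-4) = -11 + 4 = -7)
(u((0/(-4) + 1/(-5))*(-1 - 5)) - 1)² = (-7 - 1)² = (-8)² = 64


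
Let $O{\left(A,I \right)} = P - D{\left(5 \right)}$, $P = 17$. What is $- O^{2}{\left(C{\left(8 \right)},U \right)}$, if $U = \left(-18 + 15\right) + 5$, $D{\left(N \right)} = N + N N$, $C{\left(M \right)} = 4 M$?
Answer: $-169$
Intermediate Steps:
$D{\left(N \right)} = N + N^{2}$
$U = 2$ ($U = -3 + 5 = 2$)
$O{\left(A,I \right)} = -13$ ($O{\left(A,I \right)} = 17 - 5 \left(1 + 5\right) = 17 - 5 \cdot 6 = 17 - 30 = -13$)
$- O^{2}{\left(C{\left(8 \right)},U \right)} = - \left(-13\right)^{2} = \left(-1\right) 169 = -169$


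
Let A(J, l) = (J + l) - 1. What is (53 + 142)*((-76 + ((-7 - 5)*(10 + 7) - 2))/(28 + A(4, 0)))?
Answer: -54990/31 ≈ -1773.9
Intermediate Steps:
A(J, l) = -1 + J + l
(53 + 142)*((-76 + ((-7 - 5)*(10 + 7) - 2))/(28 + A(4, 0))) = (53 + 142)*((-76 + ((-7 - 5)*(10 + 7) - 2))/(28 + (-1 + 4 + 0))) = 195*((-76 + (-12*17 - 2))/(28 + 3)) = 195*((-76 + (-204 - 2))/31) = 195*((-76 - 206)*(1/31)) = 195*(-282*1/31) = 195*(-282/31) = -54990/31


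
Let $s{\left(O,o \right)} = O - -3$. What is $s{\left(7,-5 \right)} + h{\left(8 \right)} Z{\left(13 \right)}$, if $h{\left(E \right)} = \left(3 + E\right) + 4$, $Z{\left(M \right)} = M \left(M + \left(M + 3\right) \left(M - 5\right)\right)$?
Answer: $27505$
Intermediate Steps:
$Z{\left(M \right)} = M \left(M + \left(-5 + M\right) \left(3 + M\right)\right)$ ($Z{\left(M \right)} = M \left(M + \left(3 + M\right) \left(-5 + M\right)\right) = M \left(M + \left(-5 + M\right) \left(3 + M\right)\right)$)
$h{\left(E \right)} = 7 + E$
$s{\left(O,o \right)} = 3 + O$ ($s{\left(O,o \right)} = O + 3 = 3 + O$)
$s{\left(7,-5 \right)} + h{\left(8 \right)} Z{\left(13 \right)} = \left(3 + 7\right) + \left(7 + 8\right) 13 \left(-15 + 13^{2} - 13\right) = 10 + 15 \cdot 13 \left(-15 + 169 - 13\right) = 10 + 15 \cdot 13 \cdot 141 = 10 + 15 \cdot 1833 = 10 + 27495 = 27505$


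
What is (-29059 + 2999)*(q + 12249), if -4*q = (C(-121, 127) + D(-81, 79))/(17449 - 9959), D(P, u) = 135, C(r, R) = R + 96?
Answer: -239087262823/749 ≈ -3.1921e+8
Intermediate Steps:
C(r, R) = 96 + R
q = -179/14980 (q = -((96 + 127) + 135)/(4*(17449 - 9959)) = -(223 + 135)/(4*7490) = -179/(2*7490) = -¼*179/3745 = -179/14980 ≈ -0.011949)
(-29059 + 2999)*(q + 12249) = (-29059 + 2999)*(-179/14980 + 12249) = -26060*183489841/14980 = -239087262823/749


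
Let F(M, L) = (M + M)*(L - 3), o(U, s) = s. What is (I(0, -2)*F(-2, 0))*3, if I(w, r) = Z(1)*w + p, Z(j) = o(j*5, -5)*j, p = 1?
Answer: 36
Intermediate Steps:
Z(j) = -5*j
F(M, L) = 2*M*(-3 + L) (F(M, L) = (2*M)*(-3 + L) = 2*M*(-3 + L))
I(w, r) = 1 - 5*w (I(w, r) = (-5*1)*w + 1 = -5*w + 1 = 1 - 5*w)
(I(0, -2)*F(-2, 0))*3 = ((1 - 5*0)*(2*(-2)*(-3 + 0)))*3 = ((1 + 0)*(2*(-2)*(-3)))*3 = (1*12)*3 = 12*3 = 36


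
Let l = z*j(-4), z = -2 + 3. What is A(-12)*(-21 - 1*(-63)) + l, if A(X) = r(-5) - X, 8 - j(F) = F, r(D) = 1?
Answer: 558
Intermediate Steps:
z = 1
j(F) = 8 - F
A(X) = 1 - X
l = 12 (l = 1*(8 - 1*(-4)) = 1*(8 + 4) = 1*12 = 12)
A(-12)*(-21 - 1*(-63)) + l = (1 - 1*(-12))*(-21 - 1*(-63)) + 12 = (1 + 12)*(-21 + 63) + 12 = 13*42 + 12 = 546 + 12 = 558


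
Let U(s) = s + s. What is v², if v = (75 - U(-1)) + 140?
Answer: 47089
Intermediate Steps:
U(s) = 2*s
v = 217 (v = (75 - 2*(-1)) + 140 = (75 - 1*(-2)) + 140 = (75 + 2) + 140 = 77 + 140 = 217)
v² = 217² = 47089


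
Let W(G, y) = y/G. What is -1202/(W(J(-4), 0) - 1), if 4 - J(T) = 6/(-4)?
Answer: 1202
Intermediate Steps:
J(T) = 11/2 (J(T) = 4 - 6/(-4) = 4 - 6*(-1)/4 = 4 - 1*(-3/2) = 4 + 3/2 = 11/2)
-1202/(W(J(-4), 0) - 1) = -1202/(0/(11/2) - 1) = -1202/(0*(2/11) - 1) = -1202/(0 - 1) = -1202/(-1) = -1202*(-1) = 1202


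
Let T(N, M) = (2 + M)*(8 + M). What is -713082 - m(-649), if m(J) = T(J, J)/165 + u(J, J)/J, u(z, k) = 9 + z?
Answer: -6966331763/9735 ≈ -7.1560e+5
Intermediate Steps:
m(J) = 16/165 + J²/165 + 2*J/33 + (9 + J)/J (m(J) = (16 + J² + 10*J)/165 + (9 + J)/J = (16 + J² + 10*J)*(1/165) + (9 + J)/J = (16/165 + J²/165 + 2*J/33) + (9 + J)/J = 16/165 + J²/165 + 2*J/33 + (9 + J)/J)
-713082 - m(-649) = -713082 - (1485 + (-649)³ + 10*(-649)² + 181*(-649))/(165*(-649)) = -713082 - (-1)*(1485 - 273359449 + 10*421201 - 117469)/(165*649) = -713082 - (-1)*(1485 - 273359449 + 4212010 - 117469)/(165*649) = -713082 - (-1)*(-269263423)/(165*649) = -713082 - 1*24478493/9735 = -713082 - 24478493/9735 = -6966331763/9735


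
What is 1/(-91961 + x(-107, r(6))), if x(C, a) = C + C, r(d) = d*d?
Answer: -1/92175 ≈ -1.0849e-5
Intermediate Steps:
r(d) = d²
x(C, a) = 2*C
1/(-91961 + x(-107, r(6))) = 1/(-91961 + 2*(-107)) = 1/(-91961 - 214) = 1/(-92175) = -1/92175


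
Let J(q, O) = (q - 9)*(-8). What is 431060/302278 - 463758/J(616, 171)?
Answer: 35569267021/366965492 ≈ 96.928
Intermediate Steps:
J(q, O) = 72 - 8*q (J(q, O) = (-9 + q)*(-8) = 72 - 8*q)
431060/302278 - 463758/J(616, 171) = 431060/302278 - 463758/(72 - 8*616) = 431060*(1/302278) - 463758/(72 - 4928) = 215530/151139 - 463758/(-4856) = 215530/151139 - 463758*(-1/4856) = 215530/151139 + 231879/2428 = 35569267021/366965492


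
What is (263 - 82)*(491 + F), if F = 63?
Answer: 100274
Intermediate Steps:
(263 - 82)*(491 + F) = (263 - 82)*(491 + 63) = 181*554 = 100274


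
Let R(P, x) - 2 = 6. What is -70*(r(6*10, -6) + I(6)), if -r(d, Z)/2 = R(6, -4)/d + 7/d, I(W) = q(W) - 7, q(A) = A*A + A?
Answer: -2415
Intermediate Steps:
R(P, x) = 8 (R(P, x) = 2 + 6 = 8)
q(A) = A + A² (q(A) = A² + A = A + A²)
I(W) = -7 + W*(1 + W) (I(W) = W*(1 + W) - 7 = -7 + W*(1 + W))
r(d, Z) = -30/d (r(d, Z) = -2*(8/d + 7/d) = -30/d)
-70*(r(6*10, -6) + I(6)) = -70*(-30/(6*10) + (-7 + 6*(1 + 6))) = -70*(-30/60 + (-7 + 6*7)) = -70*(-30*1/60 + (-7 + 42)) = -70*(-½ + 35) = -70*69/2 = -2415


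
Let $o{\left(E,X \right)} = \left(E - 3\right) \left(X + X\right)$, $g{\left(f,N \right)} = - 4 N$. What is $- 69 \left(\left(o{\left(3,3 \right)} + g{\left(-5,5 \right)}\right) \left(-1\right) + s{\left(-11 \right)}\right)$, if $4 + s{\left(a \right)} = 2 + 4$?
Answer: $-1518$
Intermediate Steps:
$o{\left(E,X \right)} = 2 X \left(-3 + E\right)$ ($o{\left(E,X \right)} = \left(-3 + E\right) 2 X = 2 X \left(-3 + E\right)$)
$s{\left(a \right)} = 2$ ($s{\left(a \right)} = -4 + \left(2 + 4\right) = -4 + 6 = 2$)
$- 69 \left(\left(o{\left(3,3 \right)} + g{\left(-5,5 \right)}\right) \left(-1\right) + s{\left(-11 \right)}\right) = - 69 \left(\left(2 \cdot 3 \left(-3 + 3\right) - 20\right) \left(-1\right) + 2\right) = - 69 \left(\left(2 \cdot 3 \cdot 0 - 20\right) \left(-1\right) + 2\right) = - 69 \left(\left(0 - 20\right) \left(-1\right) + 2\right) = - 69 \left(\left(-20\right) \left(-1\right) + 2\right) = - 69 \left(20 + 2\right) = \left(-69\right) 22 = -1518$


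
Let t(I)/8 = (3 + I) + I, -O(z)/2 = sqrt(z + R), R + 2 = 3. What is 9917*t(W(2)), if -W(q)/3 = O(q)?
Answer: 238008 + 952032*sqrt(3) ≈ 1.8870e+6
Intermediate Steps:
R = 1 (R = -2 + 3 = 1)
O(z) = -2*sqrt(1 + z) (O(z) = -2*sqrt(z + 1) = -2*sqrt(1 + z))
W(q) = 6*sqrt(1 + q) (W(q) = -(-6)*sqrt(1 + q) = 6*sqrt(1 + q))
t(I) = 24 + 16*I (t(I) = 8*((3 + I) + I) = 8*(3 + 2*I) = 24 + 16*I)
9917*t(W(2)) = 9917*(24 + 16*(6*sqrt(1 + 2))) = 9917*(24 + 16*(6*sqrt(3))) = 9917*(24 + 96*sqrt(3)) = 238008 + 952032*sqrt(3)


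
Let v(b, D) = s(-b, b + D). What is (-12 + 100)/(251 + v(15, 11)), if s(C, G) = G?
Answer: 88/277 ≈ 0.31769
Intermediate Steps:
v(b, D) = D + b (v(b, D) = b + D = D + b)
(-12 + 100)/(251 + v(15, 11)) = (-12 + 100)/(251 + (11 + 15)) = 88/(251 + 26) = 88/277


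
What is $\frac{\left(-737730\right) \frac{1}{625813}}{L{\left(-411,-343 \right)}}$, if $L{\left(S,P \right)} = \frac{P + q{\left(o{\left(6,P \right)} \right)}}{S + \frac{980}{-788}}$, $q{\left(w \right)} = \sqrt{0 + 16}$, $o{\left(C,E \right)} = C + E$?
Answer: $- \frac{19970842920}{13931223193} \approx -1.4335$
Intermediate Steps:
$q{\left(w \right)} = 4$ ($q{\left(w \right)} = \sqrt{16} = 4$)
$L{\left(S,P \right)} = \frac{4 + P}{- \frac{245}{197} + S}$ ($L{\left(S,P \right)} = \frac{P + 4}{S + \frac{980}{-788}} = \frac{4 + P}{S + 980 \left(- \frac{1}{788}\right)} = \frac{4 + P}{S - \frac{245}{197}} = \frac{4 + P}{- \frac{245}{197} + S}$)
$\frac{\left(-737730\right) \frac{1}{625813}}{L{\left(-411,-343 \right)}} = \frac{\left(-737730\right) \frac{1}{625813}}{197 \frac{1}{-245 + 197 \left(-411\right)} \left(4 - 343\right)} = \frac{\left(-737730\right) \frac{1}{625813}}{197 \frac{1}{-245 - 80967} \left(-339\right)} = - \frac{737730}{625813 \cdot 197 \frac{1}{-81212} \left(-339\right)} = - \frac{737730}{625813 \cdot 197 \left(- \frac{1}{81212}\right) \left(-339\right)} = - \frac{737730}{625813 \cdot \frac{66783}{81212}} = \left(- \frac{737730}{625813}\right) \frac{81212}{66783} = - \frac{19970842920}{13931223193}$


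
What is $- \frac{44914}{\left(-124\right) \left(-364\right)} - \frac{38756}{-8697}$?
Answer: $\frac{52256683}{15097992} \approx 3.4612$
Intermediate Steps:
$- \frac{44914}{\left(-124\right) \left(-364\right)} - \frac{38756}{-8697} = - \frac{44914}{45136} - - \frac{38756}{8697} = \left(-44914\right) \frac{1}{45136} + \frac{38756}{8697} = - \frac{22457}{22568} + \frac{38756}{8697} = \frac{52256683}{15097992}$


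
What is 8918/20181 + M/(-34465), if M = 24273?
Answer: -26070649/99362595 ≈ -0.26238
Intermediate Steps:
8918/20181 + M/(-34465) = 8918/20181 + 24273/(-34465) = 8918*(1/20181) + 24273*(-1/34465) = 1274/2883 - 24273/34465 = -26070649/99362595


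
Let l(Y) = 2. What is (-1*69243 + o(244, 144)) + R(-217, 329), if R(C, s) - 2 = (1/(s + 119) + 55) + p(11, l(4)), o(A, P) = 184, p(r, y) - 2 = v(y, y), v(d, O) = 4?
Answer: -30910207/448 ≈ -68996.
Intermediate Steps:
p(r, y) = 6 (p(r, y) = 2 + 4 = 6)
R(C, s) = 63 + 1/(119 + s) (R(C, s) = 2 + ((1/(s + 119) + 55) + 6) = 2 + ((1/(119 + s) + 55) + 6) = 2 + ((55 + 1/(119 + s)) + 6) = 2 + (61 + 1/(119 + s)) = 63 + 1/(119 + s))
(-1*69243 + o(244, 144)) + R(-217, 329) = (-1*69243 + 184) + (7498 + 63*329)/(119 + 329) = (-69243 + 184) + (7498 + 20727)/448 = -69059 + (1/448)*28225 = -69059 + 28225/448 = -30910207/448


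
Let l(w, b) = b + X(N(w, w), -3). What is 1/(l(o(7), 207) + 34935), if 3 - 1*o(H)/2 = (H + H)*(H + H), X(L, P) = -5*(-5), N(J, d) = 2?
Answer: 1/35167 ≈ 2.8436e-5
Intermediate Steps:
X(L, P) = 25
o(H) = 6 - 8*H² (o(H) = 6 - 2*(H + H)*(H + H) = 6 - 2*2*H*2*H = 6 - 8*H²)
l(w, b) = 25 + b (l(w, b) = b + 25 = 25 + b)
1/(l(o(7), 207) + 34935) = 1/((25 + 207) + 34935) = 1/(232 + 34935) = 1/35167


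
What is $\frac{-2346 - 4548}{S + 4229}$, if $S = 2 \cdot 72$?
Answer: $- \frac{6894}{4373} \approx -1.5765$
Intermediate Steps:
$S = 144$
$\frac{-2346 - 4548}{S + 4229} = \frac{-2346 - 4548}{144 + 4229} = - \frac{6894}{4373}$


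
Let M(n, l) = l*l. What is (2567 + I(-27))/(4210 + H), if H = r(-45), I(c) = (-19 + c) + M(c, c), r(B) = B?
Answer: 650/833 ≈ 0.78031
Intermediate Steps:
M(n, l) = l²
I(c) = -19 + c + c² (I(c) = (-19 + c) + c² = -19 + c + c²)
H = -45
(2567 + I(-27))/(4210 + H) = (2567 + (-19 - 27 + (-27)²))/(4210 - 45) = (2567 + (-19 - 27 + 729))/4165 = (2567 + 683)*(1/4165) = 3250*(1/4165) = 650/833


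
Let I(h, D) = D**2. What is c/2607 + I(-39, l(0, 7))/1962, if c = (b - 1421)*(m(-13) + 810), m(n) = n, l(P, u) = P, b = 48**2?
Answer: 703751/2607 ≈ 269.95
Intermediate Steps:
b = 2304
c = 703751 (c = (2304 - 1421)*(-13 + 810) = 883*797 = 703751)
c/2607 + I(-39, l(0, 7))/1962 = 703751/2607 + 0**2/1962 = 703751*(1/2607) + 0*(1/1962) = 703751/2607 + 0 = 703751/2607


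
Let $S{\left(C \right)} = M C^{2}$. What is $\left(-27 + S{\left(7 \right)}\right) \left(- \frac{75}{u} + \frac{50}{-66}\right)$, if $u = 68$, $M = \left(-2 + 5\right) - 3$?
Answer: $\frac{37575}{748} \approx 50.234$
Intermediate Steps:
$M = 0$ ($M = 3 - 3 = 0$)
$S{\left(C \right)} = 0$ ($S{\left(C \right)} = 0 C^{2} = 0$)
$\left(-27 + S{\left(7 \right)}\right) \left(- \frac{75}{u} + \frac{50}{-66}\right) = \left(-27 + 0\right) \left(- \frac{75}{68} + \frac{50}{-66}\right) = - 27 \left(\left(-75\right) \frac{1}{68} + 50 \left(- \frac{1}{66}\right)\right) = - 27 \left(- \frac{75}{68} - \frac{25}{33}\right) = \left(-27\right) \left(- \frac{4175}{2244}\right) = \frac{37575}{748}$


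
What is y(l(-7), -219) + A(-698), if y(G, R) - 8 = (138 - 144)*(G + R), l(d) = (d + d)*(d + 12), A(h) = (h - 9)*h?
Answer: 495228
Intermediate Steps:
A(h) = h*(-9 + h) (A(h) = (-9 + h)*h = h*(-9 + h))
l(d) = 2*d*(12 + d) (l(d) = (2*d)*(12 + d) = 2*d*(12 + d))
y(G, R) = 8 - 6*G - 6*R (y(G, R) = 8 + (138 - 144)*(G + R) = 8 - 6*(G + R) = 8 + (-6*G - 6*R) = 8 - 6*G - 6*R)
y(l(-7), -219) + A(-698) = (8 - 12*(-7)*(12 - 7) - 6*(-219)) - 698*(-9 - 698) = (8 - 12*(-7)*5 + 1314) - 698*(-707) = (8 - 6*(-70) + 1314) + 493486 = (8 + 420 + 1314) + 493486 = 1742 + 493486 = 495228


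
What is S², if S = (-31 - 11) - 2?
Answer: 1936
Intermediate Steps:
S = -44 (S = -42 - 2 = -44)
S² = (-44)² = 1936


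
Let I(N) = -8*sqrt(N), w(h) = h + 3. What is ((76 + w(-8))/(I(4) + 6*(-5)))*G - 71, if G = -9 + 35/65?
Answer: -17324/299 ≈ -57.940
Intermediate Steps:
G = -110/13 (G = -9 + 35*(1/65) = -9 + 7/13 = -110/13 ≈ -8.4615)
w(h) = 3 + h
((76 + w(-8))/(I(4) + 6*(-5)))*G - 71 = ((76 + (3 - 8))/(-8*sqrt(4) + 6*(-5)))*(-110/13) - 71 = ((76 - 5)/(-8*2 - 30))*(-110/13) - 71 = (71/(-16 - 30))*(-110/13) - 71 = (71/(-46))*(-110/13) - 71 = (71*(-1/46))*(-110/13) - 71 = -71/46*(-110/13) - 71 = 3905/299 - 71 = -17324/299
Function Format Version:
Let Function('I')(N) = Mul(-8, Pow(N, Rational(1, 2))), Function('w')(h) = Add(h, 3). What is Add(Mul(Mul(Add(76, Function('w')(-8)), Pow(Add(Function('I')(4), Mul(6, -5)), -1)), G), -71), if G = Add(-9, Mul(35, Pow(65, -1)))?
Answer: Rational(-17324, 299) ≈ -57.940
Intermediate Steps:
G = Rational(-110, 13) (G = Add(-9, Mul(35, Rational(1, 65))) = Add(-9, Rational(7, 13)) = Rational(-110, 13) ≈ -8.4615)
Function('w')(h) = Add(3, h)
Add(Mul(Mul(Add(76, Function('w')(-8)), Pow(Add(Function('I')(4), Mul(6, -5)), -1)), G), -71) = Add(Mul(Mul(Add(76, Add(3, -8)), Pow(Add(Mul(-8, Pow(4, Rational(1, 2))), Mul(6, -5)), -1)), Rational(-110, 13)), -71) = Add(Mul(Mul(Add(76, -5), Pow(Add(Mul(-8, 2), -30), -1)), Rational(-110, 13)), -71) = Add(Mul(Mul(71, Pow(Add(-16, -30), -1)), Rational(-110, 13)), -71) = Add(Mul(Mul(71, Pow(-46, -1)), Rational(-110, 13)), -71) = Add(Mul(Mul(71, Rational(-1, 46)), Rational(-110, 13)), -71) = Add(Mul(Rational(-71, 46), Rational(-110, 13)), -71) = Add(Rational(3905, 299), -71) = Rational(-17324, 299)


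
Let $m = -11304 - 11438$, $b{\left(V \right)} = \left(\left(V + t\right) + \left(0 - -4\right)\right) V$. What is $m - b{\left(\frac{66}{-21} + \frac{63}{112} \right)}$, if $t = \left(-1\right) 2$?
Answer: $- \frac{285294433}{12544} \approx -22744.0$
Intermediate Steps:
$t = -2$
$b{\left(V \right)} = V \left(2 + V\right)$ ($b{\left(V \right)} = \left(\left(V - 2\right) + \left(0 - -4\right)\right) V = \left(\left(-2 + V\right) + \left(0 + 4\right)\right) V = \left(\left(-2 + V\right) + 4\right) V = \left(2 + V\right) V = V \left(2 + V\right)$)
$m = -22742$
$m - b{\left(\frac{66}{-21} + \frac{63}{112} \right)} = -22742 - \left(\frac{66}{-21} + \frac{63}{112}\right) \left(2 + \left(\frac{66}{-21} + \frac{63}{112}\right)\right) = -22742 - \left(66 \left(- \frac{1}{21}\right) + 63 \cdot \frac{1}{112}\right) \left(2 + \left(66 \left(- \frac{1}{21}\right) + 63 \cdot \frac{1}{112}\right)\right) = -22742 - \left(- \frac{22}{7} + \frac{9}{16}\right) \left(2 + \left(- \frac{22}{7} + \frac{9}{16}\right)\right) = -22742 - - \frac{289 \left(2 - \frac{289}{112}\right)}{112} = -22742 - \left(- \frac{289}{112}\right) \left(- \frac{65}{112}\right) = -22742 - \frac{18785}{12544} = - \frac{285294433}{12544}$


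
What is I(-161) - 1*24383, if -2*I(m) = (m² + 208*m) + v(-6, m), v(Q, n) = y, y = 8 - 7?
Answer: -20600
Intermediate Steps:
y = 1
v(Q, n) = 1
I(m) = -½ - 104*m - m²/2 (I(m) = -((m² + 208*m) + 1)/2 = -(1 + m² + 208*m)/2 = -½ - 104*m - m²/2)
I(-161) - 1*24383 = (-½ - 104*(-161) - ½*(-161)²) - 1*24383 = (-½ + 16744 - ½*25921) - 24383 = (-½ + 16744 - 25921/2) - 24383 = 3783 - 24383 = -20600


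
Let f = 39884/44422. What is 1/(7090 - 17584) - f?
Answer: -209293559/233082234 ≈ -0.89794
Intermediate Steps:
f = 19942/22211 (f = 39884*(1/44422) = 19942/22211 ≈ 0.89784)
1/(7090 - 17584) - f = 1/(7090 - 17584) - 1*19942/22211 = 1/(-10494) - 19942/22211 = -1/10494 - 19942/22211 = -209293559/233082234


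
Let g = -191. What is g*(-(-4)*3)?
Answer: -2292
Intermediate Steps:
g*(-(-4)*3) = -(-382)*(-2*3) = -(-382)*(-6) = -191*12 = -2292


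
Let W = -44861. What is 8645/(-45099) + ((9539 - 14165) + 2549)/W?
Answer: -294152722/2023186239 ≈ -0.14539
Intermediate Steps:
8645/(-45099) + ((9539 - 14165) + 2549)/W = 8645/(-45099) + ((9539 - 14165) + 2549)/(-44861) = 8645*(-1/45099) + (-4626 + 2549)*(-1/44861) = -8645/45099 - 2077*(-1/44861) = -8645/45099 + 2077/44861 = -294152722/2023186239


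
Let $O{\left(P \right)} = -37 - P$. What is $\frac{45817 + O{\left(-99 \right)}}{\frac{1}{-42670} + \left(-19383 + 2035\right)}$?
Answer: $- \frac{652552310}{246746387} \approx -2.6446$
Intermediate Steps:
$\frac{45817 + O{\left(-99 \right)}}{\frac{1}{-42670} + \left(-19383 + 2035\right)} = \frac{45817 - -62}{\frac{1}{-42670} + \left(-19383 + 2035\right)} = \frac{45817 + \left(-37 + 99\right)}{- \frac{1}{42670} - 17348} = \frac{45817 + 62}{- \frac{740239161}{42670}} = 45879 \left(- \frac{42670}{740239161}\right) = - \frac{652552310}{246746387}$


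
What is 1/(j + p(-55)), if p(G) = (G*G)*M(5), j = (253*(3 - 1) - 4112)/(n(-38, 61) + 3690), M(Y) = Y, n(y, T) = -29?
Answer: 3661/55369019 ≈ 6.6120e-5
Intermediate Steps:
j = -3606/3661 (j = (253*(3 - 1) - 4112)/(-29 + 3690) = (253*2 - 4112)/3661 = (506 - 4112)*(1/3661) = -3606*1/3661 = -3606/3661 ≈ -0.98498)
p(G) = 5*G² (p(G) = (G*G)*5 = G²*5 = 5*G²)
1/(j + p(-55)) = 1/(-3606/3661 + 5*(-55)²) = 1/(-3606/3661 + 5*3025) = 1/(-3606/3661 + 15125) = 1/(55369019/3661) = 3661/55369019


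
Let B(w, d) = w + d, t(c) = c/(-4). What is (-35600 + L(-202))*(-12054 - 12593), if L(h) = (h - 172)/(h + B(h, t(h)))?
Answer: 88618119492/101 ≈ 8.7741e+8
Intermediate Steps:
t(c) = -c/4 (t(c) = c*(-1/4) = -c/4)
B(w, d) = d + w
L(h) = 4*(-172 + h)/(7*h) (L(h) = (h - 172)/(h + (-h/4 + h)) = (-172 + h)/(h + 3*h/4) = (-172 + h)/((7*h/4)) = (-172 + h)*(4/(7*h)) = 4*(-172 + h)/(7*h))
(-35600 + L(-202))*(-12054 - 12593) = (-35600 + (4/7)*(-172 - 202)/(-202))*(-12054 - 12593) = (-35600 + (4/7)*(-1/202)*(-374))*(-24647) = (-35600 + 748/707)*(-24647) = -25168452/707*(-24647) = 88618119492/101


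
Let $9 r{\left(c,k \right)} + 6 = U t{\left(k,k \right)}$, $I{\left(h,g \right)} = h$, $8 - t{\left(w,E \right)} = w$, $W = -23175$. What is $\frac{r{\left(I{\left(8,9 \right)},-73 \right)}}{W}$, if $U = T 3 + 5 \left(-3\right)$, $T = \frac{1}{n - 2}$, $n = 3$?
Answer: $\frac{326}{69525} \approx 0.004689$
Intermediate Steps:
$t{\left(w,E \right)} = 8 - w$
$T = 1$ ($T = \frac{1}{3 - 2} = 1^{-1} = 1$)
$U = -12$ ($U = 1 \cdot 3 + 5 \left(-3\right) = 3 - 15 = -12$)
$r{\left(c,k \right)} = - \frac{34}{3} + \frac{4 k}{3}$ ($r{\left(c,k \right)} = - \frac{2}{3} + \frac{\left(-12\right) \left(8 - k\right)}{9} = - \frac{2}{3} + \frac{-96 + 12 k}{9} = - \frac{2}{3} + \left(- \frac{32}{3} + \frac{4 k}{3}\right) = - \frac{34}{3} + \frac{4 k}{3}$)
$\frac{r{\left(I{\left(8,9 \right)},-73 \right)}}{W} = \frac{- \frac{34}{3} + \frac{4}{3} \left(-73\right)}{-23175} = \left(- \frac{34}{3} - \frac{292}{3}\right) \left(- \frac{1}{23175}\right) = \left(- \frac{326}{3}\right) \left(- \frac{1}{23175}\right) = \frac{326}{69525}$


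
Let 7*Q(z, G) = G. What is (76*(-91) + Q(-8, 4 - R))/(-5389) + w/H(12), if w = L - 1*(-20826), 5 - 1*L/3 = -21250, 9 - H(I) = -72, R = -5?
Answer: 118331368/113169 ≈ 1045.6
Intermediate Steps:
H(I) = 81 (H(I) = 9 - 1*(-72) = 9 + 72 = 81)
Q(z, G) = G/7
L = 63765 (L = 15 - 3*(-21250) = 15 + 63750 = 63765)
w = 84591 (w = 63765 - 1*(-20826) = 63765 + 20826 = 84591)
(76*(-91) + Q(-8, 4 - R))/(-5389) + w/H(12) = (76*(-91) + (4 - 1*(-5))/7)/(-5389) + 84591/81 = (-6916 + (4 + 5)/7)*(-1/5389) + 84591*(1/81) = (-6916 + (⅐)*9)*(-1/5389) + 3133/3 = (-6916 + 9/7)*(-1/5389) + 3133/3 = -48403/7*(-1/5389) + 3133/3 = 48403/37723 + 3133/3 = 118331368/113169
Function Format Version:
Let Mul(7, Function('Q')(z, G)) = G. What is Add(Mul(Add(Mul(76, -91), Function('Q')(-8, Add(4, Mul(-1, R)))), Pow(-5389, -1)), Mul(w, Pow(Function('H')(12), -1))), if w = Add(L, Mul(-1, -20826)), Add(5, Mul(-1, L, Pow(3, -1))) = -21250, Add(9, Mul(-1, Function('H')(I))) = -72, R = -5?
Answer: Rational(118331368, 113169) ≈ 1045.6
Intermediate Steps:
Function('H')(I) = 81 (Function('H')(I) = Add(9, Mul(-1, -72)) = Add(9, 72) = 81)
Function('Q')(z, G) = Mul(Rational(1, 7), G)
L = 63765 (L = Add(15, Mul(-3, -21250)) = Add(15, 63750) = 63765)
w = 84591 (w = Add(63765, Mul(-1, -20826)) = Add(63765, 20826) = 84591)
Add(Mul(Add(Mul(76, -91), Function('Q')(-8, Add(4, Mul(-1, R)))), Pow(-5389, -1)), Mul(w, Pow(Function('H')(12), -1))) = Add(Mul(Add(Mul(76, -91), Mul(Rational(1, 7), Add(4, Mul(-1, -5)))), Pow(-5389, -1)), Mul(84591, Pow(81, -1))) = Add(Mul(Add(-6916, Mul(Rational(1, 7), Add(4, 5))), Rational(-1, 5389)), Mul(84591, Rational(1, 81))) = Add(Mul(Add(-6916, Mul(Rational(1, 7), 9)), Rational(-1, 5389)), Rational(3133, 3)) = Add(Mul(Add(-6916, Rational(9, 7)), Rational(-1, 5389)), Rational(3133, 3)) = Add(Mul(Rational(-48403, 7), Rational(-1, 5389)), Rational(3133, 3)) = Add(Rational(48403, 37723), Rational(3133, 3)) = Rational(118331368, 113169)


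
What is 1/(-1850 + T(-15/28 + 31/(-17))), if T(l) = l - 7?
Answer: -476/885055 ≈ -0.00053782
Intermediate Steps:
T(l) = -7 + l
1/(-1850 + T(-15/28 + 31/(-17))) = 1/(-1850 + (-7 + (-15/28 + 31/(-17)))) = 1/(-1850 + (-7 + (-15*1/28 + 31*(-1/17)))) = 1/(-1850 + (-7 + (-15/28 - 31/17))) = 1/(-1850 + (-7 - 1123/476)) = 1/(-1850 - 4455/476) = 1/(-885055/476) = -476/885055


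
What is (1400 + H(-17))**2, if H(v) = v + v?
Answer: 1865956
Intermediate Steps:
H(v) = 2*v
(1400 + H(-17))**2 = (1400 + 2*(-17))**2 = (1400 - 34)**2 = 1366**2 = 1865956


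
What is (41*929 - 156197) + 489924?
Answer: 371816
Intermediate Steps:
(41*929 - 156197) + 489924 = (38089 - 156197) + 489924 = -118108 + 489924 = 371816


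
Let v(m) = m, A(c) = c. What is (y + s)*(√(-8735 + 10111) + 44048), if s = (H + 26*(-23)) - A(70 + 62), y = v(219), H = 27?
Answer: -21319232 - 1936*√86 ≈ -2.1337e+7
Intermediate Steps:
y = 219
s = -703 (s = (27 + 26*(-23)) - (70 + 62) = (27 - 598) - 1*132 = -571 - 132 = -703)
(y + s)*(√(-8735 + 10111) + 44048) = (219 - 703)*(√(-8735 + 10111) + 44048) = -484*(√1376 + 44048) = -484*(4*√86 + 44048) = -484*(44048 + 4*√86) = -21319232 - 1936*√86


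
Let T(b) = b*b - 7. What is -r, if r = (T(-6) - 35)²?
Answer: -36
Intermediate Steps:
T(b) = -7 + b² (T(b) = b² - 7 = -7 + b²)
r = 36 (r = ((-7 + (-6)²) - 35)² = ((-7 + 36) - 35)² = (29 - 35)² = (-6)² = 36)
-r = -1*36 = -36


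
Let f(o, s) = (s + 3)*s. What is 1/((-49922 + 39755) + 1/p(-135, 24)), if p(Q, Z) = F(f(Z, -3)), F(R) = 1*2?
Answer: -2/20333 ≈ -9.8362e-5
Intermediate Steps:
f(o, s) = s*(3 + s) (f(o, s) = (3 + s)*s = s*(3 + s))
F(R) = 2
p(Q, Z) = 2
1/((-49922 + 39755) + 1/p(-135, 24)) = 1/((-49922 + 39755) + 1/2) = 1/(-10167 + 1/2) = 1/(-20333/2) = -2/20333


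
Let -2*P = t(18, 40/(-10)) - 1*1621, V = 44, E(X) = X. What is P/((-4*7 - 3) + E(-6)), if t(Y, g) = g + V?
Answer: -1581/74 ≈ -21.365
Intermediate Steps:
t(Y, g) = 44 + g (t(Y, g) = g + 44 = 44 + g)
P = 1581/2 (P = -((44 + 40/(-10)) - 1*1621)/2 = -((44 + 40*(-⅒)) - 1621)/2 = -((44 - 4) - 1621)/2 = -(40 - 1621)/2 = -½*(-1581) = 1581/2 ≈ 790.50)
P/((-4*7 - 3) + E(-6)) = (1581/2)/((-4*7 - 3) - 6) = (1581/2)/((-28 - 3) - 6) = (1581/2)/(-31 - 6) = (1581/2)/(-37) = -1/37*1581/2 = -1581/74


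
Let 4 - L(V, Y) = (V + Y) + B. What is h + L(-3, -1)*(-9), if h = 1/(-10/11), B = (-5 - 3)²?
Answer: 5029/10 ≈ 502.90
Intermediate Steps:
B = 64 (B = (-8)² = 64)
h = -11/10 (h = 1/(-10*1/11) = 1/(-10/11) = -11/10 ≈ -1.1000)
L(V, Y) = -60 - V - Y (L(V, Y) = 4 - ((V + Y) + 64) = 4 - (64 + V + Y) = 4 + (-64 - V - Y) = -60 - V - Y)
h + L(-3, -1)*(-9) = -11/10 + (-60 - 1*(-3) - 1*(-1))*(-9) = -11/10 + (-60 + 3 + 1)*(-9) = -11/10 - 56*(-9) = -11/10 + 504 = 5029/10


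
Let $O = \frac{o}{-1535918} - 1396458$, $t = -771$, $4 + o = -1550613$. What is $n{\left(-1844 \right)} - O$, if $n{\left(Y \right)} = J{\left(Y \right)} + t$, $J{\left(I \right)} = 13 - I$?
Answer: $\frac{2146511434775}{1535918} \approx 1.3975 \cdot 10^{6}$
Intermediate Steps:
$o = -1550617$ ($o = -4 - 1550613 = -1550617$)
$O = - \frac{2144843427827}{1535918}$ ($O = - \frac{1550617}{-1535918} - 1396458 = \left(-1550617\right) \left(- \frac{1}{1535918}\right) - 1396458 = \frac{1550617}{1535918} - 1396458 = - \frac{2144843427827}{1535918} \approx -1.3965 \cdot 10^{6}$)
$n{\left(Y \right)} = -758 - Y$ ($n{\left(Y \right)} = \left(13 - Y\right) - 771 = -758 - Y$)
$n{\left(-1844 \right)} - O = \left(-758 - -1844\right) - - \frac{2144843427827}{1535918} = \left(-758 + 1844\right) + \frac{2144843427827}{1535918} = 1086 + \frac{2144843427827}{1535918} = \frac{2146511434775}{1535918}$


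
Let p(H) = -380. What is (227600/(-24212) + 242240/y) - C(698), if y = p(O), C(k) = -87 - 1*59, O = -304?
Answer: -57604014/115007 ≈ -500.87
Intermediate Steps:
C(k) = -146 (C(k) = -87 - 59 = -146)
y = -380
(227600/(-24212) + 242240/y) - C(698) = (227600/(-24212) + 242240/(-380)) - 1*(-146) = (227600*(-1/24212) + 242240*(-1/380)) + 146 = (-56900/6053 - 12112/19) + 146 = -74395036/115007 + 146 = -57604014/115007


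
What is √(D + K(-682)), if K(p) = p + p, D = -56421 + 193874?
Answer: 3*√15121 ≈ 368.90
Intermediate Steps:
D = 137453
K(p) = 2*p
√(D + K(-682)) = √(137453 + 2*(-682)) = √(137453 - 1364) = √136089 = 3*√15121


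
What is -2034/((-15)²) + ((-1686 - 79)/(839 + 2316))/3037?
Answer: -433103247/47908675 ≈ -9.0402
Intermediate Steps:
-2034/((-15)²) + ((-1686 - 79)/(839 + 2316))/3037 = -2034/225 - 1765/3155*(1/3037) = -2034*1/225 - 1765*1/3155*(1/3037) = -226/25 - 353/631*1/3037 = -226/25 - 353/1916347 = -433103247/47908675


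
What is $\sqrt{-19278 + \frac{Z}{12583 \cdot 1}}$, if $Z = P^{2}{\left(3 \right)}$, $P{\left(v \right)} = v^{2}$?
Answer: $\frac{9 i \sqrt{37682976999}}{12583} \approx 138.85 i$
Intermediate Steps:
$Z = 81$ ($Z = \left(3^{2}\right)^{2} = 9^{2} = 81$)
$\sqrt{-19278 + \frac{Z}{12583 \cdot 1}} = \sqrt{-19278 + \frac{81}{12583 \cdot 1}} = \sqrt{-19278 + \frac{81}{12583}} = \sqrt{- \frac{242574993}{12583}} = \frac{9 i \sqrt{37682976999}}{12583}$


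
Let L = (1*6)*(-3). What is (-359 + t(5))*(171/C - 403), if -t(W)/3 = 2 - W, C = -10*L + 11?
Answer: 26880700/191 ≈ 1.4074e+5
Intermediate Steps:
L = -18 (L = 6*(-3) = -18)
C = 191 (C = -10*(-18) + 11 = 180 + 11 = 191)
t(W) = -6 + 3*W (t(W) = -3*(2 - W) = -6 + 3*W)
(-359 + t(5))*(171/C - 403) = (-359 + (-6 + 3*5))*(171/191 - 403) = (-359 + (-6 + 15))*(171*(1/191) - 403) = (-359 + 9)*(171/191 - 403) = -350*(-76802/191) = 26880700/191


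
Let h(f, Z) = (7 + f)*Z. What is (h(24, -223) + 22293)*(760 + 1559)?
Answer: 35666220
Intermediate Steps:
h(f, Z) = Z*(7 + f)
(h(24, -223) + 22293)*(760 + 1559) = (-223*(7 + 24) + 22293)*(760 + 1559) = (-223*31 + 22293)*2319 = (-6913 + 22293)*2319 = 15380*2319 = 35666220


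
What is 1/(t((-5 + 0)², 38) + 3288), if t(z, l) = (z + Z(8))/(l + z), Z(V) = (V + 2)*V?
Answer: 3/9869 ≈ 0.00030398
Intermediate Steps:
Z(V) = V*(2 + V) (Z(V) = (2 + V)*V = V*(2 + V))
t(z, l) = (80 + z)/(l + z) (t(z, l) = (z + 8*(2 + 8))/(l + z) = (z + 8*10)/(l + z) = (z + 80)/(l + z) = (80 + z)/(l + z))
1/(t((-5 + 0)², 38) + 3288) = 1/((80 + (-5 + 0)²)/(38 + (-5 + 0)²) + 3288) = 1/((80 + (-5)²)/(38 + (-5)²) + 3288) = 1/((80 + 25)/(38 + 25) + 3288) = 1/(105/63 + 3288) = 1/((1/63)*105 + 3288) = 1/(5/3 + 3288) = 1/(9869/3) = 3/9869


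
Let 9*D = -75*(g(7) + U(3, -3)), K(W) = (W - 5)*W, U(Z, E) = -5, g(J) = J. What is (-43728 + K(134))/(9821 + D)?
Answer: -79326/29413 ≈ -2.6970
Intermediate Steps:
K(W) = W*(-5 + W) (K(W) = (-5 + W)*W = W*(-5 + W))
D = -50/3 (D = (-75*(7 - 5))/9 = (-75*2)/9 = (⅑)*(-150) = -50/3 ≈ -16.667)
(-43728 + K(134))/(9821 + D) = (-43728 + 134*(-5 + 134))/(9821 - 50/3) = (-43728 + 134*129)/(29413/3) = (-43728 + 17286)*(3/29413) = -26442*3/29413 = -79326/29413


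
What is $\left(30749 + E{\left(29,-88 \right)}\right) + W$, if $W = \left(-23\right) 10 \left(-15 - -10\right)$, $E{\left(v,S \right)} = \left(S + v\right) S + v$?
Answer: $37120$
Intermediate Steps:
$E{\left(v,S \right)} = v + S \left(S + v\right)$ ($E{\left(v,S \right)} = S \left(S + v\right) + v = v + S \left(S + v\right)$)
$W = 1150$ ($W = - 230 \left(-15 + 10\right) = \left(-230\right) \left(-5\right) = 1150$)
$\left(30749 + E{\left(29,-88 \right)}\right) + W = \left(30749 + \left(29 + \left(-88\right)^{2} - 2552\right)\right) + 1150 = \left(30749 + \left(29 + 7744 - 2552\right)\right) + 1150 = \left(30749 + 5221\right) + 1150 = 35970 + 1150 = 37120$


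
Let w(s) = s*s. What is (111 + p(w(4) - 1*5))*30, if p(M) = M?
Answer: 3660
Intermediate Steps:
w(s) = s**2
(111 + p(w(4) - 1*5))*30 = (111 + (4**2 - 1*5))*30 = (111 + (16 - 5))*30 = (111 + 11)*30 = 122*30 = 3660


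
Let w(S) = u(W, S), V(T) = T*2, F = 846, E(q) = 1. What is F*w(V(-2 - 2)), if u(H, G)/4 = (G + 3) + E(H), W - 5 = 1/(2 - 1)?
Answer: -13536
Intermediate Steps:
W = 6 (W = 5 + 1/(2 - 1) = 5 + 1/1 = 5 + 1 = 6)
u(H, G) = 16 + 4*G (u(H, G) = 4*((G + 3) + 1) = 4*((3 + G) + 1) = 4*(4 + G) = 16 + 4*G)
V(T) = 2*T
w(S) = 16 + 4*S
F*w(V(-2 - 2)) = 846*(16 + 4*(2*(-2 - 2))) = 846*(16 + 4*(2*(-4))) = 846*(16 + 4*(-8)) = 846*(16 - 32) = 846*(-16) = -13536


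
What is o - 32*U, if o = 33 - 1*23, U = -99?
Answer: 3178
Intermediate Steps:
o = 10 (o = 33 - 23 = 10)
o - 32*U = 10 - 32*(-99) = 10 + 3168 = 3178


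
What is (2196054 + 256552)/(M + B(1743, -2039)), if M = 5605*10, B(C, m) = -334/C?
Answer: 2137446129/48847408 ≈ 43.758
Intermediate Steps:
M = 56050
(2196054 + 256552)/(M + B(1743, -2039)) = (2196054 + 256552)/(56050 - 334/1743) = 2452606/(56050 - 334*1/1743) = 2452606/(56050 - 334/1743) = 2452606/(97694816/1743) = 2452606*(1743/97694816) = 2137446129/48847408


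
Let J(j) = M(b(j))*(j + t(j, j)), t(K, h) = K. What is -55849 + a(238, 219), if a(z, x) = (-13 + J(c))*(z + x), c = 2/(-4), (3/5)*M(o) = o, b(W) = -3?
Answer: -59505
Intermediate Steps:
M(o) = 5*o/3
c = -½ (c = 2*(-¼) = -½ ≈ -0.50000)
J(j) = -10*j (J(j) = ((5/3)*(-3))*(j + j) = -10*j)
a(z, x) = -8*x - 8*z (a(z, x) = (-13 - 10*(-½))*(z + x) = (-13 + 5)*(x + z) = -8*(x + z) = -8*x - 8*z)
-55849 + a(238, 219) = -55849 + (-8*219 - 8*238) = -55849 + (-1752 - 1904) = -55849 - 3656 = -59505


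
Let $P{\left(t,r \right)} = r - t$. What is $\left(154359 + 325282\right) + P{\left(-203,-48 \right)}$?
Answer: $479796$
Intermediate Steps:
$\left(154359 + 325282\right) + P{\left(-203,-48 \right)} = \left(154359 + 325282\right) - -155 = 479641 + \left(-48 + 203\right) = 479641 + 155 = 479796$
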